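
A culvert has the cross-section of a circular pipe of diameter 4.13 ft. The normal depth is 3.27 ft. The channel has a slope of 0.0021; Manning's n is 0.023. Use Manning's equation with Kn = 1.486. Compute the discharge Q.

For a circular section of diameter D = 4.13 ft at depth y = 3.27 ft, the central angle is θ = 2 arccos(1 − 2y/D) = 4.388 rad. Then A = (D²/8)(θ − sin θ) = 11.38 ft² and P = Dθ/2 = 9.061 ft.
Hydraulic radius R = A/P = 11.38/9.061 = 1.256 ft.
Manning's equation: Q = (1.486/n) A R^(2/3) S^(1/2) = (1.486/0.023) × 11.38 × 1.256^(2/3) × 0.0021^(1/2) = 39.2 ft³/s.

Q = 39.2 ft³/s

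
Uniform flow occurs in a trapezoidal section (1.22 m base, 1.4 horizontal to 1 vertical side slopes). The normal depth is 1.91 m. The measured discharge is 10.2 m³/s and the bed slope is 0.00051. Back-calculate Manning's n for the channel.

With bottom width b = 1.22 m and side slope z = 1.4: A = (b + zy)y = (1.22 + 1.4×1.91)×1.91 = 7.438 m²; P = b + 2y√(1+z²) = 1.22 + 2×1.91×1.72 = 7.792 m.
Hydraulic radius R = A/P = 7.438/7.792 = 0.9545 m.
Rearranging Manning's equation: n = (1/Q) A R^(2/3) S^(1/2) = (1/10.2) × 7.438 × 0.9545^(2/3) × √0.00051 = 0.016.

n = 0.016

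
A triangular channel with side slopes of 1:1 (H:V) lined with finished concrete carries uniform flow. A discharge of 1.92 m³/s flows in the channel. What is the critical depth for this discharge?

y_c = 0.944 m

At critical depth, Q² T / (g A³) = 1, i.e. A³/T = Q²/g = 1.92²/9.81 = 0.3758.
Trying y = 0.794 m: A³/T = 0.1578 — low.
Trying y = 1.17 m: A³/T = 1.096 — high.
Trying y = 0.944 m: A³/T = 0.3748 — ≈ 0.3758.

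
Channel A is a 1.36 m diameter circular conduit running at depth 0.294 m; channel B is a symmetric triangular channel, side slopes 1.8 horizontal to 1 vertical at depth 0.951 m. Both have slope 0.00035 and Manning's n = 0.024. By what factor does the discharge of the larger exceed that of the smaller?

Channel A: For a circular section of diameter D = 1.36 m at depth y = 0.294 m, the central angle is θ = 2 arccos(1 − 2y/D) = 1.934 rad. Then A = (D²/8)(θ − sin θ) = 0.2311 m² and P = Dθ/2 = 1.315 m. Hydraulic radius R = A/P = 0.2311/1.315 = 0.1757 m. Q_A = (1/0.024)·0.2311·0.1757^(2/3)·√0.00035 = 0.05652 m³/s.
Channel B: For a triangular section with side slope z = 1.8: A = zy² = 1.8×0.951² = 1.628 m²; P = 2y√(1+z²) = 2×0.951×2.059 = 3.916 m. Hydraulic radius R = A/P = 1.628/3.916 = 0.4157 m. Q_B = (1/0.024)·1.628·0.4157^(2/3)·√0.00035 = 0.7068 m³/s.
The larger discharge is 0.7068 m³/s and the smaller is 0.05652 m³/s; the ratio is 12.5.

12.5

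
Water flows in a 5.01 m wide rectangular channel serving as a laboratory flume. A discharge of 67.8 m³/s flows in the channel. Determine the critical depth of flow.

For a rectangular channel, critical depth y_c = (q²/g)^(1/3) where q = Q/b = 67.8/5.01 = 13.53 m²/s.
So y_c = (13.53²/9.81)^(1/3) = 2.65 m.

y_c = 2.65 m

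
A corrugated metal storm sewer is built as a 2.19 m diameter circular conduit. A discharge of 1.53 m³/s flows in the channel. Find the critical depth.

y_c = 0.565 m

At critical depth, Q² T / (g A³) = 1, i.e. A³/T = Q²/g = 1.53²/9.81 = 0.2386.
Trying y = 0.445 m: A³/T = 0.09369 — too small.
Trying y = 0.614 m: A³/T = 0.3289 — too large.
Trying y = 0.565 m: A³/T = 0.238 — ≈ 0.2386.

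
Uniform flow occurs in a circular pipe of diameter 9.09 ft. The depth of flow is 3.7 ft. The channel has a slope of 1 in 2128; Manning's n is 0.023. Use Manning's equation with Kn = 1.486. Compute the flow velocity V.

For a circular section of diameter D = 9.09 ft at depth y = 3.7 ft, the central angle is θ = 2 arccos(1 − 2y/D) = 2.768 rad. Then A = (D²/8)(θ − sin θ) = 24.81 ft² and P = Dθ/2 = 12.58 ft.
Hydraulic radius R = A/P = 24.81/12.58 = 1.973 ft.
From Manning's equation, V = (1.486/n) R^(2/3) S^(1/2) = (1.486/0.023) × 1.973^(2/3) × 0.0004699^(1/2) = 2.2 ft/s.

V = 2.2 ft/s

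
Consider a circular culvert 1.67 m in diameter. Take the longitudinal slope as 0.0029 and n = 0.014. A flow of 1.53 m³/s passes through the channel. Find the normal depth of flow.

y_n = 0.655 m

Manning's equation rearranged: A R^(2/3) = nQ / (1·√S) = 0.014 × 1.53 / (√0.0029) = 0.3978.
Try y = 0.539 m: A R^(2/3) = 0.2758 — low.
Try y = 0.77 m: A R^(2/3) = 0.5319 — high.
Try y = 0.655 m: A R^(2/3) = 0.3977 — close enough.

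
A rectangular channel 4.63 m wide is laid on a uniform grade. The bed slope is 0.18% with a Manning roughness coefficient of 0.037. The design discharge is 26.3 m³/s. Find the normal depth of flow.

Manning's equation rearranged: A R^(2/3) = nQ / (1·√S) = 0.037 × 26.3 / (√0.0018) = 22.94.
Try y = 4.59 m: A R^(2/3) = 28.33 — high.
Try y = 3.39 m: A R^(2/3) = 19.41 — low.
Try y = 3.87 m: A R^(2/3) = 22.94 — matches.

y_n = 3.87 m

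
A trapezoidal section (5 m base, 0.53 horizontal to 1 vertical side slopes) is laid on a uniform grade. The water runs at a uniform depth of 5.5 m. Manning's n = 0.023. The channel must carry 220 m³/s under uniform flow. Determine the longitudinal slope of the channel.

With bottom width b = 5 m and side slope z = 0.53: A = (b + zy)y = (5 + 0.53×5.5)×5.5 = 43.53 m²; P = b + 2y√(1+z²) = 5 + 2×5.5×1.132 = 17.45 m.
Hydraulic radius R = A/P = 43.53/17.45 = 2.495 m.
From Manning's equation, S = [nQ / (1 A R^(2/3))]² = [0.023 × 220 / (1 × 43.53 × 2.495^(2/3))]² = 0.00399.

S = 0.00399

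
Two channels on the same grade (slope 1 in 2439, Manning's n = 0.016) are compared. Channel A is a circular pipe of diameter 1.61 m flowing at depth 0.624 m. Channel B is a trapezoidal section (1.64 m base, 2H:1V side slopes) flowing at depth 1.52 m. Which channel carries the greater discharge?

Channel A: For a circular section of diameter D = 1.61 m at depth y = 0.624 m, the central angle is θ = 2 arccos(1 − 2y/D) = 2.688 rad. Then A = (D²/8)(θ − sin θ) = 0.729 m² and P = Dθ/2 = 2.164 m. Hydraulic radius R = A/P = 0.729/2.164 = 0.3369 m. Q_A = (1/0.016)·0.729·0.3369^(2/3)·√0.00041 = 0.4467 m³/s.
Channel B: With bottom width b = 1.64 m and side slope z = 2: A = (b + zy)y = (1.64 + 2×1.52)×1.52 = 7.114 m²; P = b + 2y√(1+z²) = 1.64 + 2×1.52×2.236 = 8.438 m. Hydraulic radius R = A/P = 7.114/8.438 = 0.8431 m. Q_B = (1/0.016)·7.114·0.8431^(2/3)·√0.00041 = 8.034 m³/s.
Q_A = 0.4467 m³/s vs Q_B = 8.034 m³/s, so channel B carries more.

channel B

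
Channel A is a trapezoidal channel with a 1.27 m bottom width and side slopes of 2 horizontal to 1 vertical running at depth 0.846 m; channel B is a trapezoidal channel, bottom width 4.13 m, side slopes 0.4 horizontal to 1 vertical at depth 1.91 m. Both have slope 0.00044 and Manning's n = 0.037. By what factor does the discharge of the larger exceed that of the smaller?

Channel A: With bottom width b = 1.27 m and side slope z = 2: A = (b + zy)y = (1.27 + 2×0.846)×0.846 = 2.506 m²; P = b + 2y√(1+z²) = 1.27 + 2×0.846×2.236 = 5.053 m. Hydraulic radius R = A/P = 2.506/5.053 = 0.4959 m. Q_A = (1/0.037)·2.506·0.4959^(2/3)·√0.00044 = 0.89 m³/s.
Channel B: With bottom width b = 4.13 m and side slope z = 0.4: A = (b + zy)y = (4.13 + 0.4×1.91)×1.91 = 9.348 m²; P = b + 2y√(1+z²) = 4.13 + 2×1.91×1.077 = 8.244 m. Hydraulic radius R = A/P = 9.348/8.244 = 1.134 m. Q_B = (1/0.037)·9.348·1.134^(2/3)·√0.00044 = 5.762 m³/s.
The larger discharge is 5.762 m³/s and the smaller is 0.89 m³/s; the ratio is 6.47.

6.47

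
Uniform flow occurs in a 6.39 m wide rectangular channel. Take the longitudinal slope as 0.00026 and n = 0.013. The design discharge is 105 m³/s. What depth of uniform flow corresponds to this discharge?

Manning's equation rearranged: A R^(2/3) = nQ / (1·√S) = 0.013 × 105 / (√0.00026) = 84.65.
At y = 9.57 m: A R^(2/3) = 109.5 — too large.
At y = 6.32 m: A R^(2/3) = 66.69 — too small.
At y = 7.7 m: A R^(2/3) = 84.69 — matches.

y_n = 7.7 m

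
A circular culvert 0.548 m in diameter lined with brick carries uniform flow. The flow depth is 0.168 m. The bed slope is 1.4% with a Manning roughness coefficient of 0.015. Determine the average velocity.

V = 1.65 m/s

For a circular section of diameter D = 0.548 m at depth y = 0.168 m, the central angle is θ = 2 arccos(1 − 2y/D) = 2.347 rad. Then A = (D²/8)(θ − sin θ) = 0.06132 m² and P = Dθ/2 = 0.6431 m.
Hydraulic radius R = A/P = 0.06132/0.6431 = 0.09536 m.
From Manning's equation, V = (1/n) R^(2/3) S^(1/2) = (1/0.015) × 0.09536^(2/3) × 0.014^(1/2) = 1.65 m/s.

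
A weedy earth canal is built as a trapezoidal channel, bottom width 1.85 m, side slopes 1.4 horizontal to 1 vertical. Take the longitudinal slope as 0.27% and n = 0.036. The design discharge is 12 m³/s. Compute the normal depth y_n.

y_n = 1.86 m

Manning's equation rearranged: A R^(2/3) = nQ / (1·√S) = 0.036 × 12 / (√0.0027) = 8.314.
Trying y = 1.61 m: A R^(2/3) = 6.132 — too small.
Trying y = 2.09 m: A R^(2/3) = 10.66 — too large.
Trying y = 1.86 m: A R^(2/3) = 8.307 — ≈ 8.314.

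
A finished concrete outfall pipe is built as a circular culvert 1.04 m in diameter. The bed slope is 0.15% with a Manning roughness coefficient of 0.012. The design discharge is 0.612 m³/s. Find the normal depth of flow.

y_n = 0.549 m

Manning's equation rearranged: A R^(2/3) = nQ / (1·√S) = 0.012 × 0.612 / (√0.0015) = 0.1896.
Try y = 0.448 m: A R^(2/3) = 0.1334 — low.
Try y = 0.549 m: A R^(2/3) = 0.1895 — ≈ 0.1896.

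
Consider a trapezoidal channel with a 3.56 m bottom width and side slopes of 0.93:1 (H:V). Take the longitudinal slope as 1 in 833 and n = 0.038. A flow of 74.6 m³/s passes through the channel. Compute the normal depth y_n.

Manning's equation rearranged: A R^(2/3) = nQ / (1·√S) = 0.038 × 74.6 / (√0.0012) = 81.82.
Try y = 4.18 m: A R^(2/3) = 50.7 — low.
Try y = 5.79 m: A R^(2/3) = 99.75 — high.
Try y = 5.27 m: A R^(2/3) = 81.78 — matches.

y_n = 5.27 m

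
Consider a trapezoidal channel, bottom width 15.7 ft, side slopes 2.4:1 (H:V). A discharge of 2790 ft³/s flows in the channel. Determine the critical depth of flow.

At critical depth, Q² T / (g A³) = 1, i.e. A³/T = Q²/g = 2790²/32.2 = 241700.
At y = 7.74 ft: A³/T = 353300 — over.
At y = 5.4 ft: A³/T = 89070 — short.
At y = 7.02 ft: A³/T = 241500 — ≈ 241700.

y_c = 7.02 ft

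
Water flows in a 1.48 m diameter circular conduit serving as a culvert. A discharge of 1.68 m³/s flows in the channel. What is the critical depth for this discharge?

At critical depth, Q² T / (g A³) = 1, i.e. A³/T = Q²/g = 1.68²/9.81 = 0.2877.
Try y = 0.54 m: A³/T = 0.1285 — too small.
Try y = 0.666 m: A³/T = 0.2874 — close enough.

y_c = 0.666 m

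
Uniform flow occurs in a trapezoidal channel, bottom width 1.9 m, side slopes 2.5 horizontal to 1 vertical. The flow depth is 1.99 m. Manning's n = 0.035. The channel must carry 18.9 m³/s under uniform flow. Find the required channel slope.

S = 0.0021

With bottom width b = 1.9 m and side slope z = 2.5: A = (b + zy)y = (1.9 + 2.5×1.99)×1.99 = 13.68 m²; P = b + 2y√(1+z²) = 1.9 + 2×1.99×2.693 = 12.62 m.
Hydraulic radius R = A/P = 13.68/12.62 = 1.084 m.
From Manning's equation, S = [nQ / (1 A R^(2/3))]² = [0.035 × 18.9 / (1 × 13.68 × 1.084^(2/3))]² = 0.0021.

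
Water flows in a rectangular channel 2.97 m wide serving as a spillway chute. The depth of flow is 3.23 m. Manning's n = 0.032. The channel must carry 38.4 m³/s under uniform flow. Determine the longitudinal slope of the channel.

S = 0.016

Flow area A = b·y = 2.97 × 3.23 = 9.593 m². Wetted perimeter P = b + 2y = 2.97 + 2×3.23 = 9.43 m.
Hydraulic radius R = A/P = 9.593/9.43 = 1.017 m.
From Manning's equation, S = [nQ / (1 A R^(2/3))]² = [0.032 × 38.4 / (1 × 9.593 × 1.017^(2/3))]² = 0.016.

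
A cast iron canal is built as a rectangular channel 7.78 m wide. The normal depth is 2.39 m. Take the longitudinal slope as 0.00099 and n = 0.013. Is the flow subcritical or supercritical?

Flow area A = b·y = 7.78 × 2.39 = 18.59 m². Wetted perimeter P = b + 2y = 7.78 + 2×2.39 = 12.56 m.
Hydraulic radius R = A/P = 18.59/12.56 = 1.48 m.
V = (1/n) R^(2/3) √S = (1/0.013) × 1.48^(2/3) × √0.00099 = 3.144 m/s. Hydraulic depth D_h = A/T = 18.59/7.78 = 2.39 m.
Froude number Fr = V/√(g·D_h) = 3.144/√(9.81×2.39) = 0.649, which is less than 1, so the flow is subcritical.

subcritical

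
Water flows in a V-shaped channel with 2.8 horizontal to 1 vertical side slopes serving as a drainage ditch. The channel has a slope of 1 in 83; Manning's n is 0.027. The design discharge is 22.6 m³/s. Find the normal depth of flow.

Manning's equation rearranged: A R^(2/3) = nQ / (1·√S) = 0.027 × 22.6 / (√0.01205) = 5.559.
Try y = 1.27 m: A R^(2/3) = 3.206 — short.
Try y = 1.56 m: A R^(2/3) = 5.547 — close enough.

y_n = 1.56 m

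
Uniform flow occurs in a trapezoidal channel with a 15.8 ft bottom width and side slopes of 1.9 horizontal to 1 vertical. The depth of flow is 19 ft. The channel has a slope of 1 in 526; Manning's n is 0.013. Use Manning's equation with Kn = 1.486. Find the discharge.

With bottom width b = 15.8 ft and side slope z = 1.9: A = (b + zy)y = (15.8 + 1.9×19)×19 = 986.1 ft²; P = b + 2y√(1+z²) = 15.8 + 2×19×2.147 = 97.39 ft.
Hydraulic radius R = A/P = 986.1/97.39 = 10.13 ft.
Manning's equation: Q = (1.486/n) A R^(2/3) S^(1/2) = (1.486/0.013) × 986.1 × 10.13^(2/3) × 0.001901^(1/2) = 23000 ft³/s.

Q = 23000 ft³/s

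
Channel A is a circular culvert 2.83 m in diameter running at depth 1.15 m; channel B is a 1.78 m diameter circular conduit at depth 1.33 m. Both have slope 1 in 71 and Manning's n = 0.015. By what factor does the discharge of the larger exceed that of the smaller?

1.32

Channel A: For a circular section of diameter D = 2.83 m at depth y = 1.15 m, the central angle is θ = 2 arccos(1 − 2y/D) = 2.765 rad. Then A = (D²/8)(θ − sin θ) = 2.4 m² and P = Dθ/2 = 3.912 m. Hydraulic radius R = A/P = 2.4/3.912 = 0.6133 m. Q_A = (1/0.015)·2.4·0.6133^(2/3)·√0.01408 = 13.71 m³/s.
Channel B: For a circular section of diameter D = 1.78 m at depth y = 1.33 m, the central angle is θ = 2 arccos(1 − 2y/D) = 4.176 rad. Then A = (D²/8)(θ − sin θ) = 1.994 m² and P = Dθ/2 = 3.716 m. Hydraulic radius R = A/P = 1.994/3.716 = 0.5366 m. Q_B = (1/0.015)·1.994·0.5366^(2/3)·√0.01408 = 10.42 m³/s.
The larger discharge is 13.71 m³/s and the smaller is 10.42 m³/s; the ratio is 1.32.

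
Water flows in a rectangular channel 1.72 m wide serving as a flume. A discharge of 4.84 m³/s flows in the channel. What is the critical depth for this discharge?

For a rectangular channel, critical depth y_c = (q²/g)^(1/3) where q = Q/b = 4.84/1.72 = 2.814 m²/s.
So y_c = (2.814²/9.81)^(1/3) = 0.931 m.

y_c = 0.931 m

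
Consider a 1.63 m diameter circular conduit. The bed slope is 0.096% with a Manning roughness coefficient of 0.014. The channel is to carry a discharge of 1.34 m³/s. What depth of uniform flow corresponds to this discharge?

Manning's equation rearranged: A R^(2/3) = nQ / (1·√S) = 0.014 × 1.34 / (√0.00096) = 0.6055.
Try y = 0.924 m: A R^(2/3) = 0.7052 — too large.
Try y = 0.842 m: A R^(2/3) = 0.6059 — matches.

y_n = 0.842 m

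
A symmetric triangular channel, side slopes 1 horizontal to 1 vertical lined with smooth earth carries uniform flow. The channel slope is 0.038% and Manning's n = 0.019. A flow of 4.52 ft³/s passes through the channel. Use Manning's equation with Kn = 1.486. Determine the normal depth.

y_n = 1.95 ft

Manning's equation rearranged: A R^(2/3) = nQ / (1.486·√S) = 0.019 × 4.52 / (1.486 × √0.00038) = 2.965.
Try y = 1.62 ft: A R^(2/3) = 1.81 — low.
Try y = 2.26 ft: A R^(2/3) = 4.398 — high.
Try y = 1.95 ft: A R^(2/3) = 2.968 — close enough.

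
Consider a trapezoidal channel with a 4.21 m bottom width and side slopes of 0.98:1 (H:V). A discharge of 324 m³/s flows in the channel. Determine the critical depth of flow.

At critical depth, Q² T / (g A³) = 1, i.e. A³/T = Q²/g = 324²/9.81 = 10700.
At y = 4.18 m: A³/T = 3375 — low.
At y = 5.62 m: A³/T = 10700 — close enough.

y_c = 5.62 m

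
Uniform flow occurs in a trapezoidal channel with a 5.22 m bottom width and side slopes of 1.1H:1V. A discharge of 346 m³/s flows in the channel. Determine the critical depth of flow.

y_c = 5.33 m

At critical depth, Q² T / (g A³) = 1, i.e. A³/T = Q²/g = 346²/9.81 = 12200.
At y = 6.02 m: A³/T = 19620 — high.
At y = 4.51 m: A³/T = 6393 — low.
At y = 5.33 m: A³/T = 12160 — close enough.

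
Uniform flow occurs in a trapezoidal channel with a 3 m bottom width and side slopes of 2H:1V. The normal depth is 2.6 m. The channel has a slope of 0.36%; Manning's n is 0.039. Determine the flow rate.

Q = 42.2 m³/s

With bottom width b = 3 m and side slope z = 2: A = (b + zy)y = (3 + 2×2.6)×2.6 = 21.32 m²; P = b + 2y√(1+z²) = 3 + 2×2.6×2.236 = 14.63 m.
Hydraulic radius R = A/P = 21.32/14.63 = 1.458 m.
Manning's equation: Q = (1/n) A R^(2/3) S^(1/2) = (1/0.039) × 21.32 × 1.458^(2/3) × 0.0036^(1/2) = 42.2 m³/s.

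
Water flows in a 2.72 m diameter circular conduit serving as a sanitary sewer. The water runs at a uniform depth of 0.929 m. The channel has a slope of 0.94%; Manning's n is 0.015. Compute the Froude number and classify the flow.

For a circular section of diameter D = 2.72 m at depth y = 0.929 m, the central angle is θ = 2 arccos(1 − 2y/D) = 2.497 rad. Then A = (D²/8)(θ − sin θ) = 1.753 m² and P = Dθ/2 = 3.395 m.
Hydraulic radius R = A/P = 1.753/3.395 = 0.5163 m.
V = (1/n) R^(2/3) √S = (1/0.015) × 0.5163^(2/3) × √0.0094 = 4.16 m/s. Hydraulic depth D_h = A/T = 1.753/2.58 = 0.6795 m.
Froude number Fr = V/√(g·D_h) = 4.16/√(9.81×0.6795) = 1.61, which is greater than 1, so the flow is supercritical.

supercritical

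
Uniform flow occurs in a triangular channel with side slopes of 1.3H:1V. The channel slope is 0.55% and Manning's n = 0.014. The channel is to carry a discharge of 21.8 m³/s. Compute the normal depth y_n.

Manning's equation rearranged: A R^(2/3) = nQ / (1·√S) = 0.014 × 21.8 / (√0.0055) = 4.115.
Try y = 1.44 m: A R^(2/3) = 1.855 — short.
Try y = 2.29 m: A R^(2/3) = 6.39 — over.
Try y = 1.94 m: A R^(2/3) = 4.106 — ≈ 4.115.

y_n = 1.94 m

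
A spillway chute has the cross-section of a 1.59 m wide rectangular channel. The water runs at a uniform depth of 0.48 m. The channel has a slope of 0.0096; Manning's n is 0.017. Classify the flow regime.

Flow area A = b·y = 1.59 × 0.48 = 0.7632 m². Wetted perimeter P = b + 2y = 1.59 + 2×0.48 = 2.55 m.
Hydraulic radius R = A/P = 0.7632/2.55 = 0.2993 m.
V = (1/n) R^(2/3) √S = (1/0.017) × 0.2993^(2/3) × √0.0096 = 2.579 m/s. Hydraulic depth D_h = A/T = 0.7632/1.59 = 0.48 m.
Froude number Fr = V/√(g·D_h) = 2.579/√(9.81×0.48) = 1.19, which is greater than 1, so the flow is supercritical.

supercritical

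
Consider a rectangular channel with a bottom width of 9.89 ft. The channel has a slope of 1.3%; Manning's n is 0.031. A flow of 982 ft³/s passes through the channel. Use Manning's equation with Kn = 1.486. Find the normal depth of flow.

Manning's equation rearranged: A R^(2/3) = nQ / (1.486·√S) = 0.031 × 982 / (1.486 × √0.013) = 179.7.
Trying y = 9.86 ft: A R^(2/3) = 215.9 — too large.
Trying y = 7.45 ft: A R^(2/3) = 152.3 — too small.
Trying y = 8.5 ft: A R^(2/3) = 179.7 — matches.

y_n = 8.5 ft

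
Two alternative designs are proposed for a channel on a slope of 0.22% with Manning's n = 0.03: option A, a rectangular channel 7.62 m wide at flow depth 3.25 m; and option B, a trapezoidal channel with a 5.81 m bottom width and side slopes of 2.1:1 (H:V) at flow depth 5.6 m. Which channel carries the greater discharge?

channel B

Channel A: Flow area A = b·y = 7.62 × 3.25 = 24.77 m². Wetted perimeter P = b + 2y = 7.62 + 2×3.25 = 14.12 m. Hydraulic radius R = A/P = 24.77/14.12 = 1.754 m. Q_A = (1/0.03)·24.77·1.754^(2/3)·√0.0022 = 56.31 m³/s.
Channel B: With bottom width b = 5.81 m and side slope z = 2.1: A = (b + zy)y = (5.81 + 2.1×5.6)×5.6 = 98.39 m²; P = b + 2y√(1+z²) = 5.81 + 2×5.6×2.326 = 31.86 m. Hydraulic radius R = A/P = 98.39/31.86 = 3.088 m. Q_B = (1/0.03)·98.39·3.088^(2/3)·√0.0022 = 326.2 m³/s.
Q_A = 56.31 m³/s vs Q_B = 326.2 m³/s, so channel B carries more.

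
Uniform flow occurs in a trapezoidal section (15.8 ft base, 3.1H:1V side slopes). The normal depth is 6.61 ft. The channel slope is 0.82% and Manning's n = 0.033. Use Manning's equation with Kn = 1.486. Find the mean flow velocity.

With bottom width b = 15.8 ft and side slope z = 3.1: A = (b + zy)y = (15.8 + 3.1×6.61)×6.61 = 239.9 ft²; P = b + 2y√(1+z²) = 15.8 + 2×6.61×3.257 = 58.86 ft.
Hydraulic radius R = A/P = 239.9/58.86 = 4.075 ft.
From Manning's equation, V = (1.486/n) R^(2/3) S^(1/2) = (1.486/0.033) × 4.075^(2/3) × 0.0082^(1/2) = 10.4 ft/s.

V = 10.4 ft/s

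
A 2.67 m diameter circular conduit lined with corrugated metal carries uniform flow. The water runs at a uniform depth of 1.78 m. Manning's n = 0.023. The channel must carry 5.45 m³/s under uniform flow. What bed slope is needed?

For a circular section of diameter D = 2.67 m at depth y = 1.78 m, the central angle is θ = 2 arccos(1 − 2y/D) = 3.821 rad. Then A = (D²/8)(θ − sin θ) = 3.965 m² and P = Dθ/2 = 5.101 m.
Hydraulic radius R = A/P = 3.965/5.101 = 0.7773 m.
From Manning's equation, S = [nQ / (1 A R^(2/3))]² = [0.023 × 5.45 / (1 × 3.965 × 0.7773^(2/3))]² = 0.0014.

S = 0.0014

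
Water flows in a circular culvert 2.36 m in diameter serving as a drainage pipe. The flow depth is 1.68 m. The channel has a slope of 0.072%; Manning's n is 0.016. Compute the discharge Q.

For a circular section of diameter D = 2.36 m at depth y = 1.68 m, the central angle is θ = 2 arccos(1 − 2y/D) = 4.017 rad. Then A = (D²/8)(θ − sin θ) = 3.331 m² and P = Dθ/2 = 4.74 m.
Hydraulic radius R = A/P = 3.331/4.74 = 0.7028 m.
Manning's equation: Q = (1/n) A R^(2/3) S^(1/2) = (1/0.016) × 3.331 × 0.7028^(2/3) × 0.00072^(1/2) = 4.42 m³/s.

Q = 4.42 m³/s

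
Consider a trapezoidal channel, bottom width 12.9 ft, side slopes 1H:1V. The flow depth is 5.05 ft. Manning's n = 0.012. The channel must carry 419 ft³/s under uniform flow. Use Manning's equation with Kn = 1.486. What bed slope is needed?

S = 0.00028

With bottom width b = 12.9 ft and side slope z = 1: A = (b + zy)y = (12.9 + 1×5.05)×5.05 = 90.65 ft²; P = b + 2y√(1+z²) = 12.9 + 2×5.05×1.414 = 27.18 ft.
Hydraulic radius R = A/P = 90.65/27.18 = 3.335 ft.
From Manning's equation, S = [nQ / (1.486 A R^(2/3))]² = [0.012 × 419 / (1.486 × 90.65 × 3.335^(2/3))]² = 0.00028.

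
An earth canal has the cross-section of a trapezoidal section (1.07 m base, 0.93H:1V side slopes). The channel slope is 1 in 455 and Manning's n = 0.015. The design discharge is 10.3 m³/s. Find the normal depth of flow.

y_n = 1.58 m

Manning's equation rearranged: A R^(2/3) = nQ / (1·√S) = 0.015 × 10.3 / (√0.002198) = 3.296.
Try y = 1.87 m: A R^(2/3) = 4.715 — too large.
Try y = 1.32 m: A R^(2/3) = 2.273 — too small.
Try y = 1.58 m: A R^(2/3) = 3.297 — ≈ 3.296.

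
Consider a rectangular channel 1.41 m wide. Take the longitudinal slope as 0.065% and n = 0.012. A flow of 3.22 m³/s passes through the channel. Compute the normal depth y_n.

Manning's equation rearranged: A R^(2/3) = nQ / (1·√S) = 0.012 × 3.22 / (√0.00065) = 1.516.
At y = 1.21 m: A R^(2/3) = 0.9951 — short.
At y = 2.12 m: A R^(2/3) = 1.955 — over.
At y = 1.71 m: A R^(2/3) = 1.517 — close enough.

y_n = 1.71 m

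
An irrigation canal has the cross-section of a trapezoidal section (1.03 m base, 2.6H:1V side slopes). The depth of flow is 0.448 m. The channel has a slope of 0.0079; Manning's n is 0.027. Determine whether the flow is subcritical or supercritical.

subcritical

With bottom width b = 1.03 m and side slope z = 2.6: A = (b + zy)y = (1.03 + 2.6×0.448)×0.448 = 0.9833 m²; P = b + 2y√(1+z²) = 1.03 + 2×0.448×2.786 = 3.526 m.
Hydraulic radius R = A/P = 0.9833/3.526 = 0.2789 m.
V = (1/n) R^(2/3) √S = (1/0.027) × 0.2789^(2/3) × √0.0079 = 1.405 m/s. Hydraulic depth D_h = A/T = 0.9833/3.36 = 0.2927 m.
Froude number Fr = V/√(g·D_h) = 1.405/√(9.81×0.2927) = 0.829, which is less than 1, so the flow is subcritical.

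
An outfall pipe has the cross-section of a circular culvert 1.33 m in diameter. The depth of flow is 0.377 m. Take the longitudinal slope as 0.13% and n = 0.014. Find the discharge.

For a circular section of diameter D = 1.33 m at depth y = 0.377 m, the central angle is θ = 2 arccos(1 − 2y/D) = 2.246 rad. Then A = (D²/8)(θ − sin θ) = 0.3239 m² and P = Dθ/2 = 1.493 m.
Hydraulic radius R = A/P = 0.3239/1.493 = 0.2169 m.
Manning's equation: Q = (1/n) A R^(2/3) S^(1/2) = (1/0.014) × 0.3239 × 0.2169^(2/3) × 0.0013^(1/2) = 0.301 m³/s.

Q = 0.301 m³/s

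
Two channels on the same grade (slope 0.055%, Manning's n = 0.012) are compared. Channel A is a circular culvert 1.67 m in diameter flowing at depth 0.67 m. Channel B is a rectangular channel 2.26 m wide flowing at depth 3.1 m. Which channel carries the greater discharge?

Channel A: For a circular section of diameter D = 1.67 m at depth y = 0.67 m, the central angle is θ = 2 arccos(1 − 2y/D) = 2.744 rad. Then A = (D²/8)(θ − sin θ) = 0.8215 m² and P = Dθ/2 = 2.291 m. Hydraulic radius R = A/P = 0.8215/2.291 = 0.3585 m. Q_A = (1/0.012)·0.8215·0.3585^(2/3)·√0.00055 = 0.8102 m³/s.
Channel B: Flow area A = b·y = 2.26 × 3.1 = 7.006 m². Wetted perimeter P = b + 2y = 2.26 + 2×3.1 = 8.46 m. Hydraulic radius R = A/P = 7.006/8.46 = 0.8281 m. Q_B = (1/0.012)·7.006·0.8281^(2/3)·√0.00055 = 12.07 m³/s.
Q_A = 0.8102 m³/s vs Q_B = 12.07 m³/s, so channel B carries more.

channel B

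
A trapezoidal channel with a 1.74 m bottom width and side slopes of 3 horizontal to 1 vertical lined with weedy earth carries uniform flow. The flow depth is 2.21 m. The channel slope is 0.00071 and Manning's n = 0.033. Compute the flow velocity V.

V = 0.9 m/s

With bottom width b = 1.74 m and side slope z = 3: A = (b + zy)y = (1.74 + 3×2.21)×2.21 = 18.5 m²; P = b + 2y√(1+z²) = 1.74 + 2×2.21×3.162 = 15.72 m.
Hydraulic radius R = A/P = 18.5/15.72 = 1.177 m.
From Manning's equation, V = (1/n) R^(2/3) S^(1/2) = (1/0.033) × 1.177^(2/3) × 0.00071^(1/2) = 0.9 m/s.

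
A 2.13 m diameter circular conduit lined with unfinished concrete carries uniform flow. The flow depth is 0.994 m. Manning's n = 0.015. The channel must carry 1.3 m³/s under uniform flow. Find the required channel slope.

For a circular section of diameter D = 2.13 m at depth y = 0.994 m, the central angle is θ = 2 arccos(1 − 2y/D) = 3.008 rad. Then A = (D²/8)(θ − sin θ) = 1.631 m² and P = Dθ/2 = 3.204 m.
Hydraulic radius R = A/P = 1.631/3.204 = 0.509 m.
From Manning's equation, S = [nQ / (1 A R^(2/3))]² = [0.015 × 1.3 / (1 × 1.631 × 0.509^(2/3))]² = 0.000352.

S = 0.000352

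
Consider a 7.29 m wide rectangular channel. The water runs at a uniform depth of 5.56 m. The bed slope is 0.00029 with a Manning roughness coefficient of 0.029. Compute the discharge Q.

Q = 40.3 m³/s

Flow area A = b·y = 7.29 × 5.56 = 40.53 m². Wetted perimeter P = b + 2y = 7.29 + 2×5.56 = 18.41 m.
Hydraulic radius R = A/P = 40.53/18.41 = 2.202 m.
Manning's equation: Q = (1/n) A R^(2/3) S^(1/2) = (1/0.029) × 40.53 × 2.202^(2/3) × 0.00029^(1/2) = 40.3 m³/s.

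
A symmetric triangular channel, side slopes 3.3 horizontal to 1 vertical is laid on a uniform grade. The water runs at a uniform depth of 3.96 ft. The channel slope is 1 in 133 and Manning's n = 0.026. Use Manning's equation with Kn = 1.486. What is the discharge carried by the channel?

Q = 393 ft³/s

For a triangular section with side slope z = 3.3: A = zy² = 3.3×3.96² = 51.75 ft²; P = 2y√(1+z²) = 2×3.96×3.448 = 27.31 ft.
Hydraulic radius R = A/P = 51.75/27.31 = 1.895 ft.
Manning's equation: Q = (1.486/n) A R^(2/3) S^(1/2) = (1.486/0.026) × 51.75 × 1.895^(2/3) × 0.007519^(1/2) = 393 ft³/s.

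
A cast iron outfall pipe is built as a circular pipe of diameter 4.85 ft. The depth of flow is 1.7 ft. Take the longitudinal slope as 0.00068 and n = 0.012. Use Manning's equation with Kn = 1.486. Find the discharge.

For a circular section of diameter D = 4.85 ft at depth y = 1.7 ft, the central angle is θ = 2 arccos(1 − 2y/D) = 2.534 rad. Then A = (D²/8)(θ − sin θ) = 5.774 ft² and P = Dθ/2 = 6.146 ft.
Hydraulic radius R = A/P = 5.774/6.146 = 0.9395 ft.
Manning's equation: Q = (1.486/n) A R^(2/3) S^(1/2) = (1.486/0.012) × 5.774 × 0.9395^(2/3) × 0.00068^(1/2) = 17.9 ft³/s.

Q = 17.9 ft³/s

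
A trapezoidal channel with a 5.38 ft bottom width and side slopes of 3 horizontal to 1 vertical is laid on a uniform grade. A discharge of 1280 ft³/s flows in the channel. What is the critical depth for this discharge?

At critical depth, Q² T / (g A³) = 1, i.e. A³/T = Q²/g = 1280²/32.2 = 50880.
Trying y = 4.19 ft: A³/T = 13940 — short.
Trying y = 6.85 ft: A³/T = 120600 — over.
Trying y = 5.64 ft: A³/T = 50730 — ≈ 50880.

y_c = 5.64 ft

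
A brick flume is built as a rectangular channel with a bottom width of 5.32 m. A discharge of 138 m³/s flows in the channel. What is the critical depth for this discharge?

y_c = 4.09 m

For a rectangular channel, critical depth y_c = (q²/g)^(1/3) where q = Q/b = 138/5.32 = 25.94 m²/s.
So y_c = (25.94²/9.81)^(1/3) = 4.09 m.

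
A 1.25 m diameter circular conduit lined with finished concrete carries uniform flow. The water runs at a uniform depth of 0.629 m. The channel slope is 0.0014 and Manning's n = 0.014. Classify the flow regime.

For a circular section of diameter D = 1.25 m at depth y = 0.629 m, the central angle is θ = 2 arccos(1 − 2y/D) = 3.154 rad. Then A = (D²/8)(θ − sin θ) = 0.6186 m² and P = Dθ/2 = 1.971 m.
Hydraulic radius R = A/P = 0.6186/1.971 = 0.3138 m.
V = (1/n) R^(2/3) √S = (1/0.014) × 0.3138^(2/3) × √0.0014 = 1.234 m/s. Hydraulic depth D_h = A/T = 0.6186/1.25 = 0.4949 m.
Froude number Fr = V/√(g·D_h) = 1.234/√(9.81×0.4949) = 0.56, which is less than 1, so the flow is subcritical.

subcritical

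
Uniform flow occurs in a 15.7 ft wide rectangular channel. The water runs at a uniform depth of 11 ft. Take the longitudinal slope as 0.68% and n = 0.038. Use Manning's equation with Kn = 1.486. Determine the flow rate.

Flow area A = b·y = 15.7 × 11 = 172.7 ft². Wetted perimeter P = b + 2y = 15.7 + 2×11 = 37.7 ft.
Hydraulic radius R = A/P = 172.7/37.7 = 4.581 ft.
Manning's equation: Q = (1.486/n) A R^(2/3) S^(1/2) = (1.486/0.038) × 172.7 × 4.581^(2/3) × 0.0068^(1/2) = 1540 ft³/s.

Q = 1540 ft³/s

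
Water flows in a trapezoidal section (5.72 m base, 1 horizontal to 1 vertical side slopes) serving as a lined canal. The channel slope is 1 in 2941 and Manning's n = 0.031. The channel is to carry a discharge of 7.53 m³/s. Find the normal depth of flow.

y_n = 1.59 m

Manning's equation rearranged: A R^(2/3) = nQ / (1·√S) = 0.031 × 7.53 / (√0.00034) = 12.66.
Trying y = 1.93 m: A R^(2/3) = 17.77 — over.
Trying y = 1.13 m: A R^(2/3) = 7.044 — short.
Trying y = 1.59 m: A R^(2/3) = 12.67 — close enough.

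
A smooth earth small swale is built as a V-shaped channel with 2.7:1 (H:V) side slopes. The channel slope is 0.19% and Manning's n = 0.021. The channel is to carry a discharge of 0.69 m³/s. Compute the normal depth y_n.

Manning's equation rearranged: A R^(2/3) = nQ / (1·√S) = 0.021 × 0.69 / (√0.0019) = 0.3324.
Try y = 0.438 m: A R^(2/3) = 0.1803 — short.
Try y = 0.636 m: A R^(2/3) = 0.4875 — over.
Try y = 0.551 m: A R^(2/3) = 0.3325 — ≈ 0.3324.

y_n = 0.551 m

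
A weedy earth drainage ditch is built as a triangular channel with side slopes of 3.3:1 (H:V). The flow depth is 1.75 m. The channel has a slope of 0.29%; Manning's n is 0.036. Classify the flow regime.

subcritical

For a triangular section with side slope z = 3.3: A = zy² = 3.3×1.75² = 10.11 m²; P = 2y√(1+z²) = 2×1.75×3.448 = 12.07 m.
Hydraulic radius R = A/P = 10.11/12.07 = 0.8374 m.
V = (1/n) R^(2/3) √S = (1/0.036) × 0.8374^(2/3) × √0.0029 = 1.329 m/s. Hydraulic depth D_h = A/T = 10.11/11.55 = 0.875 m.
Froude number Fr = V/√(g·D_h) = 1.329/√(9.81×0.875) = 0.454, which is less than 1, so the flow is subcritical.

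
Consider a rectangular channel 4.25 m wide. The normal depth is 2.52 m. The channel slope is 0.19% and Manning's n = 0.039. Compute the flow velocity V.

V = 1.23 m/s

Flow area A = b·y = 4.25 × 2.52 = 10.71 m². Wetted perimeter P = b + 2y = 4.25 + 2×2.52 = 9.29 m.
Hydraulic radius R = A/P = 10.71/9.29 = 1.153 m.
From Manning's equation, V = (1/n) R^(2/3) S^(1/2) = (1/0.039) × 1.153^(2/3) × 0.0019^(1/2) = 1.23 m/s.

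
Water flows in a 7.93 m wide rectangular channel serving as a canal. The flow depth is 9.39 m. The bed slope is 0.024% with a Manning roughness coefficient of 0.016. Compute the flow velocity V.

Flow area A = b·y = 7.93 × 9.39 = 74.46 m². Wetted perimeter P = b + 2y = 7.93 + 2×9.39 = 26.71 m.
Hydraulic radius R = A/P = 74.46/26.71 = 2.788 m.
From Manning's equation, V = (1/n) R^(2/3) S^(1/2) = (1/0.016) × 2.788^(2/3) × 0.00024^(1/2) = 1.92 m/s.

V = 1.92 m/s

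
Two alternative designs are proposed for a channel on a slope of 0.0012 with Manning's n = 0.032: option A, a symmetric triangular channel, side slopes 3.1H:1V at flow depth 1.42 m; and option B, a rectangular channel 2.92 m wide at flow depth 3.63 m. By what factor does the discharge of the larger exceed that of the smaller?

2.26

Channel A: For a triangular section with side slope z = 3.1: A = zy² = 3.1×1.42² = 6.251 m²; P = 2y√(1+z²) = 2×1.42×3.257 = 9.251 m. Hydraulic radius R = A/P = 6.251/9.251 = 0.6757 m. Q_A = (1/0.032)·6.251·0.6757^(2/3)·√0.0012 = 5.211 m³/s.
Channel B: Flow area A = b·y = 2.92 × 3.63 = 10.6 m². Wetted perimeter P = b + 2y = 2.92 + 2×3.63 = 10.18 m. Hydraulic radius R = A/P = 10.6/10.18 = 1.041 m. Q_B = (1/0.032)·10.6·1.041^(2/3)·√0.0012 = 11.79 m³/s.
The larger discharge is 11.79 m³/s and the smaller is 5.211 m³/s; the ratio is 2.26.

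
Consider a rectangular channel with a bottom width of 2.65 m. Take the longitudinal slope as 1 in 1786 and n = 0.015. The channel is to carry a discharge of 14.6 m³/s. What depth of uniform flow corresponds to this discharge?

Manning's equation rearranged: A R^(2/3) = nQ / (1·√S) = 0.015 × 14.6 / (√0.0005599) = 9.255.
Try y = 2.87 m: A R^(2/3) = 7.124 — low.
Try y = 4.43 m: A R^(2/3) = 11.9 — high.
Try y = 3.57 m: A R^(2/3) = 9.247 — matches.

y_n = 3.57 m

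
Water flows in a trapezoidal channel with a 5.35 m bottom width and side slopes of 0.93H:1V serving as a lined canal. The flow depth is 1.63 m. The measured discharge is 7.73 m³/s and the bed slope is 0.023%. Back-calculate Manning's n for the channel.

With bottom width b = 5.35 m and side slope z = 0.93: A = (b + zy)y = (5.35 + 0.93×1.63)×1.63 = 11.19 m²; P = b + 2y√(1+z²) = 5.35 + 2×1.63×1.366 = 9.802 m.
Hydraulic radius R = A/P = 11.19/9.802 = 1.142 m.
Rearranging Manning's equation: n = (1/Q) A R^(2/3) S^(1/2) = (1/7.73) × 11.19 × 1.142^(2/3) × √0.00023 = 0.024.

n = 0.024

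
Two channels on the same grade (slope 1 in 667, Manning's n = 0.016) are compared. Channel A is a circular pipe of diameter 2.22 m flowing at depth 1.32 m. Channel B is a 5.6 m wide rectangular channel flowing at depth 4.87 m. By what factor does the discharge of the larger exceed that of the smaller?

Channel A: For a circular section of diameter D = 2.22 m at depth y = 1.32 m, the central angle is θ = 2 arccos(1 − 2y/D) = 3.522 rad. Then A = (D²/8)(θ − sin θ) = 2.399 m² and P = Dθ/2 = 3.91 m. Hydraulic radius R = A/P = 2.399/3.91 = 0.6135 m. Q_A = (1/0.016)·2.399·0.6135^(2/3)·√0.001499 = 4.192 m³/s.
Channel B: Flow area A = b·y = 5.6 × 4.87 = 27.27 m². Wetted perimeter P = b + 2y = 5.6 + 2×4.87 = 15.34 m. Hydraulic radius R = A/P = 27.27/15.34 = 1.778 m. Q_B = (1/0.016)·27.27·1.778^(2/3)·√0.001499 = 96.86 m³/s.
The larger discharge is 96.86 m³/s and the smaller is 4.192 m³/s; the ratio is 23.1.

23.1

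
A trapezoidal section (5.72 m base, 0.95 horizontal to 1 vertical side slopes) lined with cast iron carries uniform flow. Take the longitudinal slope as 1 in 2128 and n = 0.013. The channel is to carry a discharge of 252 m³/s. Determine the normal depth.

y_n = 6.13 m

Manning's equation rearranged: A R^(2/3) = nQ / (1·√S) = 0.013 × 252 / (√0.0004699) = 151.1.
At y = 6.92 m: A R^(2/3) = 193.5 — high.
At y = 6.13 m: A R^(2/3) = 151.3 — ≈ 151.1.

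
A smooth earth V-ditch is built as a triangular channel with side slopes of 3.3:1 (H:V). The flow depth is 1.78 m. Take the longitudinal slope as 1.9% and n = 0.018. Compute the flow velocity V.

For a triangular section with side slope z = 3.3: A = zy² = 3.3×1.78² = 10.46 m²; P = 2y√(1+z²) = 2×1.78×3.448 = 12.28 m.
Hydraulic radius R = A/P = 10.46/12.28 = 0.8518 m.
From Manning's equation, V = (1/n) R^(2/3) S^(1/2) = (1/0.018) × 0.8518^(2/3) × 0.019^(1/2) = 6.88 m/s.

V = 6.88 m/s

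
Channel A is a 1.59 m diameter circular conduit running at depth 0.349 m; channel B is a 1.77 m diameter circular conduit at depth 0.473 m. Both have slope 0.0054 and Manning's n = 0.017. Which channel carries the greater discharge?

channel B

Channel A: For a circular section of diameter D = 1.59 m at depth y = 0.349 m, the central angle is θ = 2 arccos(1 − 2y/D) = 1.95 rad. Then A = (D²/8)(θ − sin θ) = 0.3228 m² and P = Dθ/2 = 1.551 m. Hydraulic radius R = A/P = 0.3228/1.551 = 0.2082 m. Q_A = (1/0.017)·0.3228·0.2082^(2/3)·√0.0054 = 0.4902 m³/s.
Channel B: For a circular section of diameter D = 1.77 m at depth y = 0.473 m, the central angle is θ = 2 arccos(1 − 2y/D) = 2.173 rad. Then A = (D²/8)(θ − sin θ) = 0.5283 m² and P = Dθ/2 = 1.923 m. Hydraulic radius R = A/P = 0.5283/1.923 = 0.2747 m. Q_B = (1/0.017)·0.5283·0.2747^(2/3)·√0.0054 = 0.9651 m³/s.
Q_A = 0.4902 m³/s vs Q_B = 0.9651 m³/s, so channel B carries more.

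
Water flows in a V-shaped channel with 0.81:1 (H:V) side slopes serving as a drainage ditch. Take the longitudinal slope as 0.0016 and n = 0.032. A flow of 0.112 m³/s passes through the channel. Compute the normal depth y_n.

Manning's equation rearranged: A R^(2/3) = nQ / (1·√S) = 0.032 × 0.112 / (√0.0016) = 0.0896.
At y = 0.678 m: A R^(2/3) = 0.133 — too large.
At y = 0.483 m: A R^(2/3) = 0.05382 — too small.
At y = 0.585 m: A R^(2/3) = 0.08971 — matches.

y_n = 0.585 m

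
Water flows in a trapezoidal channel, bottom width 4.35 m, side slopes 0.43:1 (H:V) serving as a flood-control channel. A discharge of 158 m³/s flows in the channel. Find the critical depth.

y_c = 4.4 m

At critical depth, Q² T / (g A³) = 1, i.e. A³/T = Q²/g = 158²/9.81 = 2545.
Try y = 3.05 m: A³/T = 738.4 — too small.
Try y = 5.62 m: A³/T = 5989 — too large.
Try y = 4.4 m: A³/T = 2547 — close enough.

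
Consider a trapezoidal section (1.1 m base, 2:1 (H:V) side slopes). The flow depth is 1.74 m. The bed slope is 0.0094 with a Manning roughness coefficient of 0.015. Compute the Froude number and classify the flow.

With bottom width b = 1.1 m and side slope z = 2: A = (b + zy)y = (1.1 + 2×1.74)×1.74 = 7.969 m²; P = b + 2y√(1+z²) = 1.1 + 2×1.74×2.236 = 8.882 m.
Hydraulic radius R = A/P = 7.969/8.882 = 0.8973 m.
V = (1/n) R^(2/3) √S = (1/0.015) × 0.8973^(2/3) × √0.0094 = 6.013 m/s. Hydraulic depth D_h = A/T = 7.969/8.06 = 0.9887 m.
Froude number Fr = V/√(g·D_h) = 6.013/√(9.81×0.9887) = 1.93, which is greater than 1, so the flow is supercritical.

supercritical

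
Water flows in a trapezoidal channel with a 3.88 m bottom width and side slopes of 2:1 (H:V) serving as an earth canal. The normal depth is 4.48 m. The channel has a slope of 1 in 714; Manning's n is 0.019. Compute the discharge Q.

Q = 203 m³/s

With bottom width b = 3.88 m and side slope z = 2: A = (b + zy)y = (3.88 + 2×4.48)×4.48 = 57.52 m²; P = b + 2y√(1+z²) = 3.88 + 2×4.48×2.236 = 23.92 m.
Hydraulic radius R = A/P = 57.52/23.92 = 2.405 m.
Manning's equation: Q = (1/n) A R^(2/3) S^(1/2) = (1/0.019) × 57.52 × 2.405^(2/3) × 0.001401^(1/2) = 203 m³/s.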